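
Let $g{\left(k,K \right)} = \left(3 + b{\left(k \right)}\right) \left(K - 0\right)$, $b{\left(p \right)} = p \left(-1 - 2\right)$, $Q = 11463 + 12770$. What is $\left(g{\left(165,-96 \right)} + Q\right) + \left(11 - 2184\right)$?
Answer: $69292$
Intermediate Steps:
$Q = 24233$
$b{\left(p \right)} = - 3 p$ ($b{\left(p \right)} = p \left(-3\right) = - 3 p$)
$g{\left(k,K \right)} = K \left(3 - 3 k\right)$ ($g{\left(k,K \right)} = \left(3 - 3 k\right) \left(K - 0\right) = \left(3 - 3 k\right) \left(K + 0\right) = \left(3 - 3 k\right) K = K \left(3 - 3 k\right)$)
$\left(g{\left(165,-96 \right)} + Q\right) + \left(11 - 2184\right) = \left(3 \left(-96\right) \left(1 - 165\right) + 24233\right) + \left(11 - 2184\right) = \left(3 \left(-96\right) \left(1 - 165\right) + 24233\right) - 2173 = \left(3 \left(-96\right) \left(-164\right) + 24233\right) - 2173 = \left(47232 + 24233\right) - 2173 = 71465 - 2173 = 69292$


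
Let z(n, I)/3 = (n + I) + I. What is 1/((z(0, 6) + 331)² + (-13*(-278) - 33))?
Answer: 1/138270 ≈ 7.2322e-6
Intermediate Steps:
z(n, I) = 3*n + 6*I (z(n, I) = 3*((n + I) + I) = 3*((I + n) + I) = 3*(n + 2*I) = 3*n + 6*I)
1/((z(0, 6) + 331)² + (-13*(-278) - 33)) = 1/(((3*0 + 6*6) + 331)² + (-13*(-278) - 33)) = 1/(((0 + 36) + 331)² + (3614 - 33)) = 1/((36 + 331)² + 3581) = 1/(367² + 3581) = 1/(134689 + 3581) = 1/138270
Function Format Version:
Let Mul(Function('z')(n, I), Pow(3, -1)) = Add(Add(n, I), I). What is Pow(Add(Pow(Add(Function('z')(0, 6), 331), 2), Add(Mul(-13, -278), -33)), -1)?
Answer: Rational(1, 138270) ≈ 7.2322e-6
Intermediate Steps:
Function('z')(n, I) = Add(Mul(3, n), Mul(6, I)) (Function('z')(n, I) = Mul(3, Add(Add(n, I), I)) = Mul(3, Add(Add(I, n), I)) = Mul(3, Add(n, Mul(2, I))) = Add(Mul(3, n), Mul(6, I)))
Pow(Add(Pow(Add(Function('z')(0, 6), 331), 2), Add(Mul(-13, -278), -33)), -1) = Pow(Add(Pow(Add(Add(Mul(3, 0), Mul(6, 6)), 331), 2), Add(Mul(-13, -278), -33)), -1) = Pow(Add(Pow(Add(Add(0, 36), 331), 2), Add(3614, -33)), -1) = Pow(Add(Pow(Add(36, 331), 2), 3581), -1) = Pow(Add(Pow(367, 2), 3581), -1) = Pow(Add(134689, 3581), -1) = Pow(138270, -1) = Rational(1, 138270)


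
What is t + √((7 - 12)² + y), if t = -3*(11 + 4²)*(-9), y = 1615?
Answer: 729 + 2*√410 ≈ 769.50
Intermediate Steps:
t = 729 (t = -3*(11 + 16)*(-9) = -81*(-9) = -3*(-243) = 729)
t + √((7 - 12)² + y) = 729 + √((7 - 12)² + 1615) = 729 + √((-5)² + 1615) = 729 + √(25 + 1615) = 729 + √1640 = 729 + 2*√410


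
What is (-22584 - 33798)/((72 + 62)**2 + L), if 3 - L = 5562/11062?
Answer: -155924421/49664224 ≈ -3.1396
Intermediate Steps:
L = 13812/5531 (L = 3 - 5562/11062 = 3 - 1*2781/5531 = 3 - 2781/5531 = 13812/5531 ≈ 2.4972)
(-22584 - 33798)/((72 + 62)**2 + L) = (-22584 - 33798)/((72 + 62)**2 + 13812/5531) = -56382/(134**2 + 13812/5531) = -56382/(17956 + 13812/5531) = -56382/99328448/5531 = -56382*5531/99328448 = -155924421/49664224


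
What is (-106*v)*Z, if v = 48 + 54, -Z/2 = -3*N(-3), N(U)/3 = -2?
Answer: 389232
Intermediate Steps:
N(U) = -6 (N(U) = 3*(-2) = -6)
Z = -36 (Z = -(-6)*(-6) = -2*18 = -36)
v = 102
(-106*v)*Z = -106*102*(-36) = -10812*(-36) = 389232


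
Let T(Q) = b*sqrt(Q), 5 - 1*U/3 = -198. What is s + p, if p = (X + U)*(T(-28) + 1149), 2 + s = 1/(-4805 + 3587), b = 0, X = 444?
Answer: 1473652109/1218 ≈ 1.2099e+6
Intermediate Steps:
U = 609 (U = 15 - 3*(-198) = 15 + 594 = 609)
T(Q) = 0 (T(Q) = 0*sqrt(Q) = 0)
s = -2437/1218 (s = -2 + 1/(-4805 + 3587) = -2 + 1/(-1218) = -2 - 1/1218 = -2437/1218 ≈ -2.0008)
p = 1209897 (p = (444 + 609)*(0 + 1149) = 1053*1149 = 1209897)
s + p = -2437/1218 + 1209897 = 1473652109/1218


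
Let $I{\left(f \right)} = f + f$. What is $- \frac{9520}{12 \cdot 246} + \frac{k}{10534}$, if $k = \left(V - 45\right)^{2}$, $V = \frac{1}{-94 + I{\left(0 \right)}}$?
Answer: $- \frac{104157722351}{34345938456} \approx -3.0326$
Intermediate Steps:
$I{\left(f \right)} = 2 f$
$V = - \frac{1}{94}$ ($V = \frac{1}{-94 + 2 \cdot 0} = \frac{1}{-94 + 0} = \frac{1}{-94} = - \frac{1}{94} \approx -0.010638$)
$k = \frac{17901361}{8836}$ ($k = \left(- \frac{1}{94} - 45\right)^{2} = \left(- \frac{4231}{94}\right)^{2} = \frac{17901361}{8836} \approx 2026.0$)
$- \frac{9520}{12 \cdot 246} + \frac{k}{10534} = - \frac{9520}{12 \cdot 246} + \frac{17901361}{8836 \cdot 10534} = - \frac{9520}{2952} + \frac{17901361}{8836} \cdot \frac{1}{10534} = \left(-9520\right) \frac{1}{2952} + \frac{17901361}{93078424} = - \frac{1190}{369} + \frac{17901361}{93078424} = - \frac{104157722351}{34345938456}$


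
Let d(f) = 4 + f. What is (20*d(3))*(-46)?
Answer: -6440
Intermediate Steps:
(20*d(3))*(-46) = (20*(4 + 3))*(-46) = (20*7)*(-46) = 140*(-46) = -6440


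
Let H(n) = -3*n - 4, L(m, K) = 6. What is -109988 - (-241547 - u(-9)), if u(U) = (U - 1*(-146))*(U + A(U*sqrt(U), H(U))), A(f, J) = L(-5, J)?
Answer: 131148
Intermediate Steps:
H(n) = -4 - 3*n
A(f, J) = 6
u(U) = (6 + U)*(146 + U) (u(U) = (U - 1*(-146))*(U + 6) = (U + 146)*(6 + U) = (146 + U)*(6 + U) = (6 + U)*(146 + U))
-109988 - (-241547 - u(-9)) = -109988 - (-241547 - (876 + (-9)**2 + 152*(-9))) = -109988 - (-241547 - (876 + 81 - 1368)) = -109988 - (-241547 - 1*(-411)) = -109988 - (-241547 + 411) = -109988 - 1*(-241136) = -109988 + 241136 = 131148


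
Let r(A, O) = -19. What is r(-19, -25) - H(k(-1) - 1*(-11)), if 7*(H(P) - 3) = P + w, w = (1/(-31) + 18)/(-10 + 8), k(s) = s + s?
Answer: -9549/434 ≈ -22.002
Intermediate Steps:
k(s) = 2*s
w = -557/62 (w = (-1/31 + 18)/(-2) = (557/31)*(-½) = -557/62 ≈ -8.9839)
H(P) = 745/434 + P/7 (H(P) = 3 + (P - 557/62)/7 = 3 + (-557/62 + P)/7 = 3 + (-557/434 + P/7) = 745/434 + P/7)
r(-19, -25) - H(k(-1) - 1*(-11)) = -19 - (745/434 + (2*(-1) - 1*(-11))/7) = -19 - (745/434 + (-2 + 11)/7) = -19 - (745/434 + (⅐)*9) = -19 - (745/434 + 9/7) = -19 - 1*1303/434 = -19 - 1303/434 = -9549/434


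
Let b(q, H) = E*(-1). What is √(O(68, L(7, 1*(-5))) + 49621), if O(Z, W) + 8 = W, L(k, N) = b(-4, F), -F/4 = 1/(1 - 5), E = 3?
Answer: 11*√410 ≈ 222.73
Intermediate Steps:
F = 1 (F = -4/(1 - 5) = -4/(-4) = -4*(-¼) = 1)
b(q, H) = -3 (b(q, H) = 3*(-1) = -3)
L(k, N) = -3
O(Z, W) = -8 + W
√(O(68, L(7, 1*(-5))) + 49621) = √((-8 - 3) + 49621) = √(-11 + 49621) = √49610 = 11*√410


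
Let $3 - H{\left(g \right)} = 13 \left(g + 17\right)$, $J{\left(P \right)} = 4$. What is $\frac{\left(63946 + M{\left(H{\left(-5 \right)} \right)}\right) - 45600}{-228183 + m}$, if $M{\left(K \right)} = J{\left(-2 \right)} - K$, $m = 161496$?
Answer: $- \frac{18503}{66687} \approx -0.27746$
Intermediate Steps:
$H{\left(g \right)} = -218 - 13 g$ ($H{\left(g \right)} = 3 - 13 \left(g + 17\right) = 3 - 13 \left(17 + g\right) = 3 - \left(221 + 13 g\right) = -218 - 13 g$)
$M{\left(K \right)} = 4 - K$
$\frac{\left(63946 + M{\left(H{\left(-5 \right)} \right)}\right) - 45600}{-228183 + m} = \frac{\left(63946 + \left(4 - \left(-218 - -65\right)\right)\right) - 45600}{-228183 + 161496} = \frac{\left(63946 + \left(4 - \left(-218 + 65\right)\right)\right) - 45600}{-66687} = \left(\left(63946 + \left(4 - -153\right)\right) - 45600\right) \left(- \frac{1}{66687}\right) = \left(\left(63946 + \left(4 + 153\right)\right) - 45600\right) \left(- \frac{1}{66687}\right) = \left(\left(63946 + 157\right) - 45600\right) \left(- \frac{1}{66687}\right) = \left(64103 - 45600\right) \left(- \frac{1}{66687}\right) = 18503 \left(- \frac{1}{66687}\right) = - \frac{18503}{66687}$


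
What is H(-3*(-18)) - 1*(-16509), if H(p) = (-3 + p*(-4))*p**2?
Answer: -622095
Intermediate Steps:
H(p) = p**2*(-3 - 4*p) (H(p) = (-3 - 4*p)*p**2 = p**2*(-3 - 4*p))
H(-3*(-18)) - 1*(-16509) = (-3*(-18))**2*(-3 - (-12)*(-18)) - 1*(-16509) = 54**2*(-3 - 4*54) + 16509 = 2916*(-3 - 216) + 16509 = 2916*(-219) + 16509 = -638604 + 16509 = -622095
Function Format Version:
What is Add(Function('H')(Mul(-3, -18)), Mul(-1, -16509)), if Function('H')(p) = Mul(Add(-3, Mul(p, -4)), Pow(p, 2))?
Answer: -622095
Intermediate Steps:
Function('H')(p) = Mul(Pow(p, 2), Add(-3, Mul(-4, p))) (Function('H')(p) = Mul(Add(-3, Mul(-4, p)), Pow(p, 2)) = Mul(Pow(p, 2), Add(-3, Mul(-4, p))))
Add(Function('H')(Mul(-3, -18)), Mul(-1, -16509)) = Add(Mul(Pow(Mul(-3, -18), 2), Add(-3, Mul(-4, Mul(-3, -18)))), Mul(-1, -16509)) = Add(Mul(Pow(54, 2), Add(-3, Mul(-4, 54))), 16509) = Add(Mul(2916, Add(-3, -216)), 16509) = Add(Mul(2916, -219), 16509) = Add(-638604, 16509) = -622095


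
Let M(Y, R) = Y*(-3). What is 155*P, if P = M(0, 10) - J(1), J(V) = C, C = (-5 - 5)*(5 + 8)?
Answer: 20150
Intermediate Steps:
C = -130 (C = -10*13 = -130)
M(Y, R) = -3*Y
J(V) = -130
P = 130 (P = -3*0 - 1*(-130) = 0 + 130 = 130)
155*P = 155*130 = 20150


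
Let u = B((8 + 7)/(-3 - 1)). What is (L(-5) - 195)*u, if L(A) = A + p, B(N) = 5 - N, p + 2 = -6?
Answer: -1820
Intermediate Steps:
p = -8 (p = -2 - 6 = -8)
L(A) = -8 + A (L(A) = A - 8 = -8 + A)
u = 35/4 (u = 5 - (8 + 7)/(-3 - 1) = 5 - 15/(-4) = 5 - 15*(-1)/4 = 5 - 1*(-15/4) = 5 + 15/4 = 35/4 ≈ 8.7500)
(L(-5) - 195)*u = ((-8 - 5) - 195)*(35/4) = (-13 - 195)*(35/4) = -208*35/4 = -1820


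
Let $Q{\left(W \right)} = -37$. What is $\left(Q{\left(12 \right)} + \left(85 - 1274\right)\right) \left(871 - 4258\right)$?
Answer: $4152462$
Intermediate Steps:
$\left(Q{\left(12 \right)} + \left(85 - 1274\right)\right) \left(871 - 4258\right) = \left(-37 + \left(85 - 1274\right)\right) \left(871 - 4258\right) = \left(-37 - 1189\right) \left(-3387\right) = \left(-1226\right) \left(-3387\right) = 4152462$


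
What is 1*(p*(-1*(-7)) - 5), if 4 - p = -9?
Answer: 86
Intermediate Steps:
p = 13 (p = 4 - 1*(-9) = 4 + 9 = 13)
1*(p*(-1*(-7)) - 5) = 1*(13*(-1*(-7)) - 5) = 1*(13*7 - 5) = 1*(91 - 5) = 1*86 = 86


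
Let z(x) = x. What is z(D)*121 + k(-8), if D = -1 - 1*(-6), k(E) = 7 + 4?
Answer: 616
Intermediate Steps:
k(E) = 11
D = 5 (D = -1 + 6 = 5)
z(D)*121 + k(-8) = 5*121 + 11 = 605 + 11 = 616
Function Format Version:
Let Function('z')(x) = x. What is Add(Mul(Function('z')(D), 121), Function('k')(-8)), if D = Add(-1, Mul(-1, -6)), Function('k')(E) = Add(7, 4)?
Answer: 616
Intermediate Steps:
Function('k')(E) = 11
D = 5 (D = Add(-1, 6) = 5)
Add(Mul(Function('z')(D), 121), Function('k')(-8)) = Add(Mul(5, 121), 11) = Add(605, 11) = 616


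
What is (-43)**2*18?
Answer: 33282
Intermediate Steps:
(-43)**2*18 = 1849*18 = 33282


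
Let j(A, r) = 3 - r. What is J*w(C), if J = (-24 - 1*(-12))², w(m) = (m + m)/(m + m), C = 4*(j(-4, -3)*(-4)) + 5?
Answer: 144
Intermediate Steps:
C = -91 (C = 4*((3 - 1*(-3))*(-4)) + 5 = 4*((3 + 3)*(-4)) + 5 = 4*(6*(-4)) + 5 = 4*(-24) + 5 = -96 + 5 = -91)
w(m) = 1 (w(m) = (2*m)/((2*m)) = (2*m)*(1/(2*m)) = 1)
J = 144 (J = (-24 + 12)² = (-12)² = 144)
J*w(C) = 144*1 = 144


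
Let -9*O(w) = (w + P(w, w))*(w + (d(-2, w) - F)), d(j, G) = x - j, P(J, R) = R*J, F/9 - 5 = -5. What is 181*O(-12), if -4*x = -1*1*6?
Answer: 67694/3 ≈ 22565.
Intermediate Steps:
F = 0 (F = 45 + 9*(-5) = 45 - 45 = 0)
x = 3/2 (x = -(-1*1)*6/4 = -(-1)*6/4 = -¼*(-6) = 3/2 ≈ 1.5000)
P(J, R) = J*R
d(j, G) = 3/2 - j
O(w) = -(7/2 + w)*(w + w²)/9 (O(w) = -(w + w*w)*(w + ((3/2 - 1*(-2)) - 1*0))/9 = -(w + w²)*(w + ((3/2 + 2) + 0))/9 = -(w + w²)*(w + (7/2 + 0))/9 = -(w + w²)*(w + 7/2)/9 = -(w + w²)*(7/2 + w)/9 = -(7/2 + w)*(w + w²)/9)
181*O(-12) = 181*((1/18)*(-12)*(-7 - 9*(-12) - 2*(-12)²)) = 181*((1/18)*(-12)*(-7 + 108 - 2*144)) = 181*((1/18)*(-12)*(-7 + 108 - 288)) = 181*((1/18)*(-12)*(-187)) = 181*(374/3) = 67694/3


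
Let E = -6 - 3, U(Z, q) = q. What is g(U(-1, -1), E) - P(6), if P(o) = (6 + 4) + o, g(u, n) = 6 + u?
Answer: -11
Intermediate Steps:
E = -9
P(o) = 10 + o
g(U(-1, -1), E) - P(6) = (6 - 1) - (10 + 6) = 5 - 1*16 = 5 - 16 = -11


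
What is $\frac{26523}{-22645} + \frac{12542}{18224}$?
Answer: $- \frac{14238683}{29477320} \approx -0.48304$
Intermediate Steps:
$\frac{26523}{-22645} + \frac{12542}{18224} = 26523 \left(- \frac{1}{22645}\right) + 12542 \cdot \frac{1}{18224} = - \frac{3789}{3235} + \frac{6271}{9112} = - \frac{14238683}{29477320}$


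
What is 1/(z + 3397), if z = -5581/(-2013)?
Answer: 2013/6843742 ≈ 0.00029414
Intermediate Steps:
z = 5581/2013 (z = -5581*(-1/2013) = 5581/2013 ≈ 2.7725)
1/(z + 3397) = 1/(5581/2013 + 3397) = 1/(6843742/2013) = 2013/6843742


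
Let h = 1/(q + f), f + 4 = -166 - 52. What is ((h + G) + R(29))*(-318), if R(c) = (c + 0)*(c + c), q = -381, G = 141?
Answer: -116522408/201 ≈ -5.7971e+5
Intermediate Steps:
f = -222 (f = -4 + (-166 - 52) = -4 - 218 = -222)
R(c) = 2*c² (R(c) = c*(2*c) = 2*c²)
h = -1/603 (h = 1/(-381 - 222) = 1/(-603) = -1/603 ≈ -0.0016584)
((h + G) + R(29))*(-318) = ((-1/603 + 141) + 2*29²)*(-318) = (85022/603 + 2*841)*(-318) = (85022/603 + 1682)*(-318) = (1099268/603)*(-318) = -116522408/201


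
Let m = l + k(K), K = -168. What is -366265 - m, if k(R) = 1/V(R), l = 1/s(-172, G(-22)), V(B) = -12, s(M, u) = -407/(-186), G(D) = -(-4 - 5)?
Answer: -1788840085/4884 ≈ -3.6627e+5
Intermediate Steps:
G(D) = 9 (G(D) = -1*(-9) = 9)
s(M, u) = 407/186 (s(M, u) = -407*(-1/186) = 407/186)
l = 186/407 (l = 1/(407/186) = 186/407 ≈ 0.45700)
k(R) = -1/12 (k(R) = 1/(-12) = -1/12)
m = 1825/4884 (m = 186/407 - 1/12 = 1825/4884 ≈ 0.37367)
-366265 - m = -366265 - 1*1825/4884 = -366265 - 1825/4884 = -1788840085/4884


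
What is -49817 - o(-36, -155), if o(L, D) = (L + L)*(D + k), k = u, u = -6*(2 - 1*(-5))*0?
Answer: -60977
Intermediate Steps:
u = 0 (u = -6*(2 + 5)*0 = -6*7*0 = -42*0 = 0)
k = 0
o(L, D) = 2*D*L (o(L, D) = (L + L)*(D + 0) = (2*L)*D = 2*D*L)
-49817 - o(-36, -155) = -49817 - 2*(-155)*(-36) = -49817 - 1*11160 = -49817 - 11160 = -60977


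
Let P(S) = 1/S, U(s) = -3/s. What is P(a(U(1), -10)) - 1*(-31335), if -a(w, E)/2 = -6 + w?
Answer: 564031/18 ≈ 31335.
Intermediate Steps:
a(w, E) = 12 - 2*w (a(w, E) = -2*(-6 + w) = 12 - 2*w)
P(a(U(1), -10)) - 1*(-31335) = 1/(12 - (-6)/1) - 1*(-31335) = 1/(12 - (-6)) + 31335 = 1/(12 - 2*(-3)) + 31335 = 1/(12 + 6) + 31335 = 1/18 + 31335 = 564031/18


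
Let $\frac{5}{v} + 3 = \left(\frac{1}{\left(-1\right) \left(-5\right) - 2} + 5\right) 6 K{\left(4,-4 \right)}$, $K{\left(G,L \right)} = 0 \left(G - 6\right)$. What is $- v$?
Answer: $\frac{5}{3} \approx 1.6667$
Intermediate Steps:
$K{\left(G,L \right)} = 0$ ($K{\left(G,L \right)} = 0 \left(G - 6\right) = 0 \left(-6 + G\right) = 0$)
$v = - \frac{5}{3}$ ($v = \frac{5}{-3 + \left(\frac{1}{\left(-1\right) \left(-5\right) - 2} + 5\right) 6 \cdot 0} = \frac{5}{-3 + \left(\frac{1}{5 - 2} + 5\right) 6 \cdot 0} = \frac{5}{-3 + \left(\frac{1}{3} + 5\right) 6 \cdot 0} = \frac{5}{-3 + \frac{16}{3} \cdot 6 \cdot 0} = \frac{5}{-3 + 32 \cdot 0} = \frac{5}{-3 + 0} = \frac{5}{-3} = 5 \left(- \frac{1}{3}\right) = - \frac{5}{3} \approx -1.6667$)
$- v = \left(-1\right) \left(- \frac{5}{3}\right) = \frac{5}{3}$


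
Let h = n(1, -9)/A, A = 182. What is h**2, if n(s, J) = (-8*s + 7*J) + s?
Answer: 25/169 ≈ 0.14793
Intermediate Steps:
n(s, J) = -7*s + 7*J
h = -5/13 (h = (-7*1 + 7*(-9))/182 = (-7 - 63)*(1/182) = -70*1/182 = -5/13 ≈ -0.38462)
h**2 = (-5/13)**2 = 25/169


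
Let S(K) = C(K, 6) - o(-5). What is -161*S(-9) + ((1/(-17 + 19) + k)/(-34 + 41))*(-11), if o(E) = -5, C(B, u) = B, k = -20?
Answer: 9445/14 ≈ 674.64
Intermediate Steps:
S(K) = 5 + K (S(K) = K - 1*(-5) = K + 5 = 5 + K)
-161*S(-9) + ((1/(-17 + 19) + k)/(-34 + 41))*(-11) = -161*(5 - 9) + ((1/(-17 + 19) - 20)/(-34 + 41))*(-11) = -161*(-4) + ((1/2 - 20)/7)*(-11) = 644 + ((½ - 20)*(⅐))*(-11) = 644 - 39/2*⅐*(-11) = 644 - 39/14*(-11) = 644 + 429/14 = 9445/14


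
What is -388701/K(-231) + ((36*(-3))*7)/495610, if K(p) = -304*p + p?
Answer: -10705389851/1927179485 ≈ -5.5550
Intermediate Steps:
K(p) = -303*p
-388701/K(-231) + ((36*(-3))*7)/495610 = -388701/((-303*(-231))) + ((36*(-3))*7)/495610 = -388701/69993 - 108*7*(1/495610) = -388701*1/69993 - 756*1/495610 = -43189/7777 - 378/247805 = -10705389851/1927179485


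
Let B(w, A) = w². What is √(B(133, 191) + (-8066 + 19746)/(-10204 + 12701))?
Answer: √110320239161/2497 ≈ 133.02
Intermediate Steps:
√(B(133, 191) + (-8066 + 19746)/(-10204 + 12701)) = √(133² + (-8066 + 19746)/(-10204 + 12701)) = √(17689 + 11680/2497) = √(44181113/2497) = √110320239161/2497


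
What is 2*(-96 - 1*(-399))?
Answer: 606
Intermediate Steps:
2*(-96 - 1*(-399)) = 2*(-96 + 399) = 2*303 = 606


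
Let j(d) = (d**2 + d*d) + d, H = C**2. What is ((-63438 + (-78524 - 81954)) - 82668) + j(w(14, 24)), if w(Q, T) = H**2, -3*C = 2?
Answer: -2011495816/6561 ≈ -3.0658e+5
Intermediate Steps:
C = -2/3 (C = -1/3*2 = -2/3 ≈ -0.66667)
H = 4/9 (H = (-2/3)**2 = 4/9 ≈ 0.44444)
w(Q, T) = 16/81 (w(Q, T) = (4/9)**2 = 16/81)
j(d) = d + 2*d**2 (j(d) = (d**2 + d**2) + d = 2*d**2 + d = d + 2*d**2)
((-63438 + (-78524 - 81954)) - 82668) + j(w(14, 24)) = ((-63438 + (-78524 - 81954)) - 82668) + 16*(1 + 2*(16/81))/81 = ((-63438 - 160478) - 82668) + 16*(1 + 32/81)/81 = (-223916 - 82668) + (16/81)*(113/81) = -306584 + 1808/6561 = -2011495816/6561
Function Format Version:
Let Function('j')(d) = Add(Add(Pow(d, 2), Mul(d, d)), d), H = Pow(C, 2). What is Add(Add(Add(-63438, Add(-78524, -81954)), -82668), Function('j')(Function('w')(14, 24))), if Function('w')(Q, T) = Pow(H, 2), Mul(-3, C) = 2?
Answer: Rational(-2011495816, 6561) ≈ -3.0658e+5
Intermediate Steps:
C = Rational(-2, 3) (C = Mul(Rational(-1, 3), 2) = Rational(-2, 3) ≈ -0.66667)
H = Rational(4, 9) (H = Pow(Rational(-2, 3), 2) = Rational(4, 9) ≈ 0.44444)
Function('w')(Q, T) = Rational(16, 81) (Function('w')(Q, T) = Pow(Rational(4, 9), 2) = Rational(16, 81))
Function('j')(d) = Add(d, Mul(2, Pow(d, 2))) (Function('j')(d) = Add(Add(Pow(d, 2), Pow(d, 2)), d) = Add(Mul(2, Pow(d, 2)), d) = Add(d, Mul(2, Pow(d, 2))))
Add(Add(Add(-63438, Add(-78524, -81954)), -82668), Function('j')(Function('w')(14, 24))) = Add(Add(Add(-63438, Add(-78524, -81954)), -82668), Mul(Rational(16, 81), Add(1, Mul(2, Rational(16, 81))))) = Add(Add(Add(-63438, -160478), -82668), Mul(Rational(16, 81), Add(1, Rational(32, 81)))) = Add(Add(-223916, -82668), Mul(Rational(16, 81), Rational(113, 81))) = Add(-306584, Rational(1808, 6561)) = Rational(-2011495816, 6561)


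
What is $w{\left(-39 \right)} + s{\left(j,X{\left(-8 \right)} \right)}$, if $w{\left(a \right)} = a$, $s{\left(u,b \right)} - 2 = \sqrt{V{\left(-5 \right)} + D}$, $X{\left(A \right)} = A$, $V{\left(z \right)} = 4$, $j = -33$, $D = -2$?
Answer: $-37 + \sqrt{2} \approx -35.586$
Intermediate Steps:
$s{\left(u,b \right)} = 2 + \sqrt{2}$ ($s{\left(u,b \right)} = 2 + \sqrt{4 - 2} = 2 + \sqrt{2}$)
$w{\left(-39 \right)} + s{\left(j,X{\left(-8 \right)} \right)} = -39 + \left(2 + \sqrt{2}\right) = -37 + \sqrt{2}$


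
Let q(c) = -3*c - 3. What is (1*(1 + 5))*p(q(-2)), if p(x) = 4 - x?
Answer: 6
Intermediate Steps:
q(c) = -3 - 3*c
(1*(1 + 5))*p(q(-2)) = (1*(1 + 5))*(4 - (-3 - 3*(-2))) = (1*6)*(4 - (-3 + 6)) = 6*(4 - 1*3) = 6*(4 - 3) = 6*1 = 6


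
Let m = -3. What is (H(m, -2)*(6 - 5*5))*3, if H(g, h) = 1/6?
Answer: -19/2 ≈ -9.5000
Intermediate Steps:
H(g, h) = ⅙
(H(m, -2)*(6 - 5*5))*3 = ((6 - 5*5)/6)*3 = ((6 - 25)/6)*3 = ((⅙)*(-19))*3 = -19/6*3 = -19/2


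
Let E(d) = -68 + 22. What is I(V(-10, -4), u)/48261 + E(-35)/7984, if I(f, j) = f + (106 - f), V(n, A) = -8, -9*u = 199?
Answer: -686851/192657912 ≈ -0.0035651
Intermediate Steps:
u = -199/9 (u = -⅑*199 = -199/9 ≈ -22.111)
E(d) = -46
I(f, j) = 106
I(V(-10, -4), u)/48261 + E(-35)/7984 = 106/48261 - 46/7984 = 106*(1/48261) - 46*1/7984 = 106/48261 - 23/3992 = -686851/192657912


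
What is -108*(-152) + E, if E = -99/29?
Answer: 475965/29 ≈ 16413.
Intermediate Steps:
E = -99/29 (E = -99*1/29 = -99/29 ≈ -3.4138)
-108*(-152) + E = -108*(-152) - 99/29 = 16416 - 99/29 = 475965/29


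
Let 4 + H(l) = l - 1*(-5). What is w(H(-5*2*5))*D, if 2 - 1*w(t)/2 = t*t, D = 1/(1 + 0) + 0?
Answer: -4798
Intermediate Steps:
H(l) = 1 + l (H(l) = -4 + (l - 1*(-5)) = -4 + (l + 5) = -4 + (5 + l) = 1 + l)
D = 1 (D = 1/1 + 0 = 1 + 0 = 1)
w(t) = 4 - 2*t² (w(t) = 4 - 2*t*t = 4 - 2*t²)
w(H(-5*2*5))*D = (4 - 2*(1 - 5*2*5)²)*1 = (4 - 2*(1 - 10*5)²)*1 = (4 - 2*(1 - 50)²)*1 = (4 - 2*(-49)²)*1 = (4 - 2*2401)*1 = (4 - 4802)*1 = -4798*1 = -4798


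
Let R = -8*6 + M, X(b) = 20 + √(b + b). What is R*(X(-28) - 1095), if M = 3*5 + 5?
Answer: 30100 - 56*I*√14 ≈ 30100.0 - 209.53*I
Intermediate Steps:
M = 20 (M = 15 + 5 = 20)
X(b) = 20 + √2*√b (X(b) = 20 + √(2*b) = 20 + √2*√b)
R = -28 (R = -8*6 + 20 = -48 + 20 = -28)
R*(X(-28) - 1095) = -28*((20 + √2*√(-28)) - 1095) = -28*((20 + √2*(2*I*√7)) - 1095) = -28*((20 + 2*I*√14) - 1095) = -28*(-1075 + 2*I*√14) = 30100 - 56*I*√14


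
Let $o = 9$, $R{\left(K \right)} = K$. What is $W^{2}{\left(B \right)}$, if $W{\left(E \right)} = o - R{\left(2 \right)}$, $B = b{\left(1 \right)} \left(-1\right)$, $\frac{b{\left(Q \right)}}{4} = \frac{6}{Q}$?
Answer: $49$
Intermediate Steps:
$b{\left(Q \right)} = \frac{24}{Q}$ ($b{\left(Q \right)} = 4 \frac{6}{Q} = \frac{24}{Q}$)
$B = -24$ ($B = \frac{24}{1} \left(-1\right) = 24 \cdot 1 \left(-1\right) = 24 \left(-1\right) = -24$)
$W{\left(E \right)} = 7$ ($W{\left(E \right)} = 9 - 2 = 7$)
$W^{2}{\left(B \right)} = 7^{2} = 49$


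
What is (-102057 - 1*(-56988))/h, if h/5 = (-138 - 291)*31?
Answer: 15023/22165 ≈ 0.67778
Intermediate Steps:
h = -66495 (h = 5*((-138 - 291)*31) = 5*(-429*31) = 5*(-13299) = -66495)
(-102057 - 1*(-56988))/h = (-102057 - 1*(-56988))/(-66495) = (-102057 + 56988)*(-1/66495) = -45069*(-1/66495) = 15023/22165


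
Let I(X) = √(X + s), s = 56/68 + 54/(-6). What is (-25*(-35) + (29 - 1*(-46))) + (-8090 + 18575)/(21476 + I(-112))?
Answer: 1490501986574/1568143567 - 6291*I*√3859/1568143567 ≈ 950.49 - 0.00024921*I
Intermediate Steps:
s = -139/17 (s = 56*(1/68) + 54*(-⅙) = 14/17 - 9 = -139/17 ≈ -8.1765)
I(X) = √(-139/17 + X) (I(X) = √(X - 139/17) = √(-139/17 + X))
(-25*(-35) + (29 - 1*(-46))) + (-8090 + 18575)/(21476 + I(-112)) = (-25*(-35) + (29 - 1*(-46))) + (-8090 + 18575)/(21476 + √(-2363 + 289*(-112))/17) = (875 + (29 + 46)) + 10485/(21476 + √(-2363 - 32368)/17) = (875 + 75) + 10485/(21476 + √(-34731)/17) = 950 + 10485/(21476 + (3*I*√3859)/17) = 950 + 10485/(21476 + 3*I*√3859/17)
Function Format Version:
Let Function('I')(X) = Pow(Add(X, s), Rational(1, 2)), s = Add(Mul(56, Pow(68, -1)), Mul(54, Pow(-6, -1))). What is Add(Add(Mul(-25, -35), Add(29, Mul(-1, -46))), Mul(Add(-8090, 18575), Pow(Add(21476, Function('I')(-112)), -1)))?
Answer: Add(Rational(1490501986574, 1568143567), Mul(Rational(-6291, 1568143567), I, Pow(3859, Rational(1, 2)))) ≈ Add(950.49, Mul(-0.00024921, I))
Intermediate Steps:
s = Rational(-139, 17) (s = Add(Mul(56, Rational(1, 68)), Mul(54, Rational(-1, 6))) = Add(Rational(14, 17), -9) = Rational(-139, 17) ≈ -8.1765)
Function('I')(X) = Pow(Add(Rational(-139, 17), X), Rational(1, 2)) (Function('I')(X) = Pow(Add(X, Rational(-139, 17)), Rational(1, 2)) = Pow(Add(Rational(-139, 17), X), Rational(1, 2)))
Add(Add(Mul(-25, -35), Add(29, Mul(-1, -46))), Mul(Add(-8090, 18575), Pow(Add(21476, Function('I')(-112)), -1))) = Add(Add(Mul(-25, -35), Add(29, Mul(-1, -46))), Mul(Add(-8090, 18575), Pow(Add(21476, Mul(Rational(1, 17), Pow(Add(-2363, Mul(289, -112)), Rational(1, 2)))), -1))) = Add(Add(875, Add(29, 46)), Mul(10485, Pow(Add(21476, Mul(Rational(1, 17), Pow(Add(-2363, -32368), Rational(1, 2)))), -1))) = Add(Add(875, 75), Mul(10485, Pow(Add(21476, Mul(Rational(1, 17), Pow(-34731, Rational(1, 2)))), -1))) = Add(950, Mul(10485, Pow(Add(21476, Mul(Rational(1, 17), Mul(3, I, Pow(3859, Rational(1, 2))))), -1))) = Add(950, Mul(10485, Pow(Add(21476, Mul(Rational(3, 17), I, Pow(3859, Rational(1, 2)))), -1)))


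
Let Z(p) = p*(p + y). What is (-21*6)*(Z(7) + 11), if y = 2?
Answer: -9324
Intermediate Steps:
Z(p) = p*(2 + p) (Z(p) = p*(p + 2) = p*(2 + p))
(-21*6)*(Z(7) + 11) = (-21*6)*(7*(2 + 7) + 11) = -126*(7*9 + 11) = -126*(63 + 11) = -126*74 = -9324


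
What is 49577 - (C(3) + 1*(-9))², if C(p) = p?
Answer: 49541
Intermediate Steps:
49577 - (C(3) + 1*(-9))² = 49577 - (3 + 1*(-9))² = 49577 - (3 - 9)² = 49577 - 1*(-6)² = 49577 - 1*36 = 49577 - 36 = 49541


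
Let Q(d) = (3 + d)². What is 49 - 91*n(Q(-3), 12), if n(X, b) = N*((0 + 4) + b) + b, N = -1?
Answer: 413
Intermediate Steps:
n(X, b) = -4 (n(X, b) = -((0 + 4) + b) + b = -(4 + b) + b = (-4 - b) + b = -4)
49 - 91*n(Q(-3), 12) = 49 - 91*(-4) = 49 + 364 = 413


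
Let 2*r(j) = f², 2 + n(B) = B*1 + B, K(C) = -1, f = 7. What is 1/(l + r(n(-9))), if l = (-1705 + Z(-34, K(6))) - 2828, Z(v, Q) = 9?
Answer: -2/8999 ≈ -0.00022225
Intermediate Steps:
n(B) = -2 + 2*B (n(B) = -2 + (B*1 + B) = -2 + (B + B) = -2 + 2*B)
r(j) = 49/2 (r(j) = (½)*7² = (½)*49 = 49/2)
l = -4524 (l = (-1705 + 9) - 2828 = -1696 - 2828 = -4524)
1/(l + r(n(-9))) = 1/(-4524 + 49/2) = 1/(-8999/2) = -2/8999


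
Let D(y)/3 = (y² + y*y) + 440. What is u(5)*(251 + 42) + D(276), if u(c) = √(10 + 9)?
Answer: 458376 + 293*√19 ≈ 4.5965e+5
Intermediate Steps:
u(c) = √19
D(y) = 1320 + 6*y² (D(y) = 3*((y² + y*y) + 440) = 3*((y² + y²) + 440) = 3*(2*y² + 440) = 3*(440 + 2*y²) = 1320 + 6*y²)
u(5)*(251 + 42) + D(276) = √19*(251 + 42) + (1320 + 6*276²) = √19*293 + (1320 + 6*76176) = 293*√19 + (1320 + 457056) = 293*√19 + 458376 = 458376 + 293*√19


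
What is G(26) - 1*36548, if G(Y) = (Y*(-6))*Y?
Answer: -40604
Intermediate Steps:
G(Y) = -6*Y² (G(Y) = (-6*Y)*Y = -6*Y²)
G(26) - 1*36548 = -6*26² - 1*36548 = -6*676 - 36548 = -4056 - 36548 = -40604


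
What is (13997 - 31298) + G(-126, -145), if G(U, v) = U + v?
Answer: -17572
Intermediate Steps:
(13997 - 31298) + G(-126, -145) = (13997 - 31298) + (-126 - 145) = -17301 - 271 = -17572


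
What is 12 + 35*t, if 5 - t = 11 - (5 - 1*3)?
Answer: -128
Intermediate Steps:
t = -4 (t = 5 - (11 - (5 - 1*3)) = 5 - (11 - (5 - 3)) = 5 - (11 - 1*2) = 5 - (11 - 2) = 5 - 1*9 = 5 - 9 = -4)
12 + 35*t = 12 + 35*(-4) = 12 - 140 = -128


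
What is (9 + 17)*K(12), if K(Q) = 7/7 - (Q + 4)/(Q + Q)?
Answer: 26/3 ≈ 8.6667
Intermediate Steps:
K(Q) = 1 - (4 + Q)/(2*Q) (K(Q) = 7*(⅐) - (4 + Q)/(2*Q) = 1 - (4 + Q)*1/(2*Q) = 1 - (4 + Q)/(2*Q))
(9 + 17)*K(12) = (9 + 17)*((½)*(-4 + 12)/12) = 26*((½)*(1/12)*8) = 26*(⅓) = 26/3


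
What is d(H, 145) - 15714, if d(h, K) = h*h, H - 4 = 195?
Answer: 23887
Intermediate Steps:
H = 199 (H = 4 + 195 = 199)
d(h, K) = h**2
d(H, 145) - 15714 = 199**2 - 15714 = 39601 - 15714 = 23887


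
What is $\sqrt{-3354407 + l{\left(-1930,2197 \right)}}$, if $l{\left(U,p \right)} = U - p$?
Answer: $i \sqrt{3358534} \approx 1832.6 i$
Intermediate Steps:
$\sqrt{-3354407 + l{\left(-1930,2197 \right)}} = \sqrt{-3354407 - 4127} = \sqrt{-3358534} = i \sqrt{3358534}$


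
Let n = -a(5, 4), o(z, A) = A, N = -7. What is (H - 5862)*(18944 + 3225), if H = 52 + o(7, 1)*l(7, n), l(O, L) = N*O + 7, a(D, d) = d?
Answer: -129732988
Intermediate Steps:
n = -4 (n = -1*4 = -4)
l(O, L) = 7 - 7*O (l(O, L) = -7*O + 7 = 7 - 7*O)
H = 10 (H = 52 + 1*(7 - 7*7) = 52 + 1*(7 - 49) = 52 + 1*(-42) = 52 - 42 = 10)
(H - 5862)*(18944 + 3225) = (10 - 5862)*(18944 + 3225) = -5852*22169 = -129732988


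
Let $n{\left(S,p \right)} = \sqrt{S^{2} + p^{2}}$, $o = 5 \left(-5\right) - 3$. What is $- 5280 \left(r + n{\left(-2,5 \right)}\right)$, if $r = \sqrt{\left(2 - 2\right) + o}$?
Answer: $- 5280 \sqrt{29} - 10560 i \sqrt{7} \approx -28434.0 - 27939.0 i$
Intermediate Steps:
$o = -28$ ($o = -25 - 3 = -28$)
$r = 2 i \sqrt{7}$ ($r = \sqrt{\left(2 - 2\right) - 28} = \sqrt{0 - 28} = \sqrt{-28} = 2 i \sqrt{7} \approx 5.2915 i$)
$- 5280 \left(r + n{\left(-2,5 \right)}\right) = - 5280 \left(2 i \sqrt{7} + \sqrt{\left(-2\right)^{2} + 5^{2}}\right) = - 5280 \left(2 i \sqrt{7} + \sqrt{4 + 25}\right) = - 5280 \left(2 i \sqrt{7} + \sqrt{29}\right) = - 5280 \left(\sqrt{29} + 2 i \sqrt{7}\right) = - 5280 \sqrt{29} - 10560 i \sqrt{7}$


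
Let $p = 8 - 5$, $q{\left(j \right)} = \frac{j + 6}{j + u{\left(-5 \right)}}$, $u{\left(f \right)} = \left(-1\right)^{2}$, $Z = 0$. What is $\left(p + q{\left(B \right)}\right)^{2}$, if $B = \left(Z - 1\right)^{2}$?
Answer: $\frac{169}{4} \approx 42.25$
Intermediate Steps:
$u{\left(f \right)} = 1$
$B = 1$ ($B = \left(0 - 1\right)^{2} = \left(-1\right)^{2} = 1$)
$q{\left(j \right)} = \frac{6 + j}{1 + j}$ ($q{\left(j \right)} = \frac{j + 6}{j + 1} = \frac{6 + j}{1 + j}$)
$p = 3$
$\left(p + q{\left(B \right)}\right)^{2} = \left(3 + \frac{6 + 1}{1 + 1}\right)^{2} = \left(3 + \frac{1}{2} \cdot 7\right)^{2} = \left(3 + \frac{7}{2}\right)^{2} = \left(\frac{13}{2}\right)^{2} = \frac{169}{4}$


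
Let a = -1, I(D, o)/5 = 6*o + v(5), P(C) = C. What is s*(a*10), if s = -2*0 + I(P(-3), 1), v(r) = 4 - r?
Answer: -250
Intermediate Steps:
I(D, o) = -5 + 30*o (I(D, o) = 5*(6*o + (4 - 1*5)) = 5*(6*o + (4 - 5)) = 5*(6*o - 1) = 5*(-1 + 6*o) = -5 + 30*o)
s = 25 (s = -2*0 + (-5 + 30*1) = 0 + (-5 + 30) = 0 + 25 = 25)
s*(a*10) = 25*(-1*10) = 25*(-10) = -250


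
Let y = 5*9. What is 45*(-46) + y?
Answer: -2025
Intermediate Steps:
y = 45
45*(-46) + y = 45*(-46) + 45 = -2070 + 45 = -2025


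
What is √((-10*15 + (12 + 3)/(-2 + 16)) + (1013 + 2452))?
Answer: 5*√25998/14 ≈ 57.585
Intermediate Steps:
√((-10*15 + (12 + 3)/(-2 + 16)) + (1013 + 2452)) = √((-150 + 15/14) + 3465) = √(-2085/14 + 3465) = √(46425/14) = 5*√25998/14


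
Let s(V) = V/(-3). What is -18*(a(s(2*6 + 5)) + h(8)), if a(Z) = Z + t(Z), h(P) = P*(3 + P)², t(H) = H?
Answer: -17220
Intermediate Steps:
s(V) = -V/3 (s(V) = V*(-⅓) = -V/3)
a(Z) = 2*Z (a(Z) = Z + Z = 2*Z)
-18*(a(s(2*6 + 5)) + h(8)) = -18*(2*(-(2*6 + 5)/3) + 8*(3 + 8)²) = -18*(2*(-(12 + 5)/3) + 8*11²) = -18*(2*(-⅓*17) + 8*121) = -18*(2*(-17/3) + 968) = -18*(-34/3 + 968) = -18*2870/3 = -17220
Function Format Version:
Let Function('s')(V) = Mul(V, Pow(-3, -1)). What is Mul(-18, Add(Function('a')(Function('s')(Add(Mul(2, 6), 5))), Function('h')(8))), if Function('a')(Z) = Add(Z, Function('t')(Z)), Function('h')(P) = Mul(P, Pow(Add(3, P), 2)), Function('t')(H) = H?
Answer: -17220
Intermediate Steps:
Function('s')(V) = Mul(Rational(-1, 3), V) (Function('s')(V) = Mul(V, Rational(-1, 3)) = Mul(Rational(-1, 3), V))
Function('a')(Z) = Mul(2, Z) (Function('a')(Z) = Add(Z, Z) = Mul(2, Z))
Mul(-18, Add(Function('a')(Function('s')(Add(Mul(2, 6), 5))), Function('h')(8))) = Mul(-18, Add(Mul(2, Mul(Rational(-1, 3), Add(Mul(2, 6), 5))), Mul(8, Pow(Add(3, 8), 2)))) = Mul(-18, Add(Mul(2, Mul(Rational(-1, 3), Add(12, 5))), Mul(8, Pow(11, 2)))) = Mul(-18, Add(Mul(2, Mul(Rational(-1, 3), 17)), Mul(8, 121))) = Mul(-18, Add(Mul(2, Rational(-17, 3)), 968)) = Mul(-18, Add(Rational(-34, 3), 968)) = Mul(-18, Rational(2870, 3)) = -17220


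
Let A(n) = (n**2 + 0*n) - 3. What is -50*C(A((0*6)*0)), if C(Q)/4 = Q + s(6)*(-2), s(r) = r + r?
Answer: 5400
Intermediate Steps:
A(n) = -3 + n**2 (A(n) = (n**2 + 0) - 3 = n**2 - 3 = -3 + n**2)
s(r) = 2*r
C(Q) = -96 + 4*Q (C(Q) = 4*(Q + (2*6)*(-2)) = 4*(Q + 12*(-2)) = 4*(Q - 24) = 4*(-24 + Q) = -96 + 4*Q)
-50*C(A((0*6)*0)) = -50*(-96 + 4*(-3 + ((0*6)*0)**2)) = -50*(-96 + 4*(-3 + (0*0)**2)) = -50*(-96 + 4*(-3 + 0**2)) = -50*(-96 + 4*(-3 + 0)) = -50*(-96 + 4*(-3)) = -50*(-96 - 12) = -50*(-108) = 5400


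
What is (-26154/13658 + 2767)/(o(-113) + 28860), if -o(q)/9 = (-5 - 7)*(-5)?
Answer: 9441383/96698640 ≈ 0.097637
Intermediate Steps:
o(q) = -540 (o(q) = -9*(-5 - 7)*(-5) = -(-108)*(-5) = -9*60 = -540)
(-26154/13658 + 2767)/(o(-113) + 28860) = (-26154/13658 + 2767)/(-540 + 28860) = (-26154*1/13658 + 2767)/28320 = (-13077/6829 + 2767)*(1/28320) = (18882766/6829)*(1/28320) = 9441383/96698640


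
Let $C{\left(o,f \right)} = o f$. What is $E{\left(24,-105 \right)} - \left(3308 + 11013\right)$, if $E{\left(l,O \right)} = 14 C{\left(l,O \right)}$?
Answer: $-49601$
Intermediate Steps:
$C{\left(o,f \right)} = f o$
$E{\left(l,O \right)} = 14 O l$
$E{\left(24,-105 \right)} - \left(3308 + 11013\right) = 14 \left(-105\right) 24 - \left(3308 + 11013\right) = -35280 - 14321 = -49601$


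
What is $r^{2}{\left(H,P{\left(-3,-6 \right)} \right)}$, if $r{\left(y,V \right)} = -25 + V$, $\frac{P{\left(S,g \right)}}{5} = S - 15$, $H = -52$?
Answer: $13225$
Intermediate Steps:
$P{\left(S,g \right)} = -75 + 5 S$ ($P{\left(S,g \right)} = 5 \left(S - 15\right) = 5 \left(-15 + S\right) = -75 + 5 S$)
$r^{2}{\left(H,P{\left(-3,-6 \right)} \right)} = \left(-25 + \left(-75 + 5 \left(-3\right)\right)\right)^{2} = \left(-25 - 90\right)^{2} = \left(-115\right)^{2} = 13225$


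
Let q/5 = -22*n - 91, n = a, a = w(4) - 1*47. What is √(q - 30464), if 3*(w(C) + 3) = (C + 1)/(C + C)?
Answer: I*√915909/6 ≈ 159.51*I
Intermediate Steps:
w(C) = -3 + (1 + C)/(6*C) (w(C) = -3 + ((C + 1)/(C + C))/3 = -3 + ((1 + C)/((2*C)))/3 = -3 + ((1 + C)*(1/(2*C)))/3 = -3 + ((1 + C)/(2*C))/3 = -3 + (1 + C)/(6*C))
a = -1195/24 (a = (⅙)*(1 - 17*4)/4 - 1*47 = (⅙)*(¼)*(1 - 68) - 47 = (⅙)*(¼)*(-67) - 47 = -67/24 - 47 = -1195/24 ≈ -49.792)
n = -1195/24 ≈ -49.792
q = 60265/12 (q = 5*(-22*(-1195/24) - 91) = 5*(13145/12 - 91) = 5*(12053/12) = 60265/12 ≈ 5022.1)
√(q - 30464) = √(60265/12 - 30464) = √(-305303/12) = I*√915909/6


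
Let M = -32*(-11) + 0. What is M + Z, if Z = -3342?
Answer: -2990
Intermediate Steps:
M = 352 (M = 352 + 0 = 352)
M + Z = 352 - 3342 = -2990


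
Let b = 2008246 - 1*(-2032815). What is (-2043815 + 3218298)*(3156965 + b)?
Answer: 8453959170558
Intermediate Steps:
b = 4041061 (b = 2008246 + 2032815 = 4041061)
(-2043815 + 3218298)*(3156965 + b) = (-2043815 + 3218298)*(3156965 + 4041061) = 1174483*7198026 = 8453959170558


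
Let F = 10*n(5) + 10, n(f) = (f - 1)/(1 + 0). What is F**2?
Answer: 2500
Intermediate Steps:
n(f) = -1 + f (n(f) = (-1 + f)/1 = (-1 + f)*1 = -1 + f)
F = 50 (F = 10*(-1 + 5) + 10 = 10*4 + 10 = 40 + 10 = 50)
F**2 = 50**2 = 2500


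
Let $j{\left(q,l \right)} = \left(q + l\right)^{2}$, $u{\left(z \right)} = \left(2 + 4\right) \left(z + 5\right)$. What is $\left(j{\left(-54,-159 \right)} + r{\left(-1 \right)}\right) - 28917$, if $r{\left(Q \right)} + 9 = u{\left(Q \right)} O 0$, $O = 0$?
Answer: $16443$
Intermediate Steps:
$u{\left(z \right)} = 30 + 6 z$ ($u{\left(z \right)} = 6 \left(5 + z\right) = 30 + 6 z$)
$r{\left(Q \right)} = -9$ ($r{\left(Q \right)} = -9 + \left(30 + 6 Q\right) 0 \cdot 0 = -9 + 0 \cdot 0 = -9 + 0 = -9$)
$j{\left(q,l \right)} = \left(l + q\right)^{2}$
$\left(j{\left(-54,-159 \right)} + r{\left(-1 \right)}\right) - 28917 = \left(\left(-159 - 54\right)^{2} - 9\right) - 28917 = \left(\left(-213\right)^{2} - 9\right) - 28917 = \left(45369 - 9\right) - 28917 = 45360 - 28917 = 16443$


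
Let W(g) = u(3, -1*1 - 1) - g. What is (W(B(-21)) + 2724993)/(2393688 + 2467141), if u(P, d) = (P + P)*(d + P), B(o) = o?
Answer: 2725020/4860829 ≈ 0.56061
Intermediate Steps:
u(P, d) = 2*P*(P + d) (u(P, d) = (2*P)*(P + d) = 2*P*(P + d))
W(g) = 6 - g (W(g) = 2*3*(3 + (-1*1 - 1)) - g = 2*3*(3 + (-1 - 1)) - g = 2*3*(3 - 2) - g = 2*3*1 - g = 6 - g)
(W(B(-21)) + 2724993)/(2393688 + 2467141) = ((6 - 1*(-21)) + 2724993)/(2393688 + 2467141) = ((6 + 21) + 2724993)/4860829 = (27 + 2724993)*(1/4860829) = 2725020*(1/4860829) = 2725020/4860829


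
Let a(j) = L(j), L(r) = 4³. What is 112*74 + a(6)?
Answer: 8352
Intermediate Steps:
L(r) = 64
a(j) = 64
112*74 + a(6) = 112*74 + 64 = 8288 + 64 = 8352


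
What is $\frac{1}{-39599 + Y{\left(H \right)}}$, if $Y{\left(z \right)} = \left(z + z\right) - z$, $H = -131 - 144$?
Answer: $- \frac{1}{39874} \approx -2.5079 \cdot 10^{-5}$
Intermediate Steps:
$H = -275$ ($H = -131 - 144 = -275$)
$Y{\left(z \right)} = z$ ($Y{\left(z \right)} = 2 z - z = z$)
$\frac{1}{-39599 + Y{\left(H \right)}} = \frac{1}{-39599 - 275} = \frac{1}{-39874} = - \frac{1}{39874}$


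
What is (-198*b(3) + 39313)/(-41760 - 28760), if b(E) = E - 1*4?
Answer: -39511/70520 ≈ -0.56028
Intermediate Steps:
b(E) = -4 + E (b(E) = E - 4 = -4 + E)
(-198*b(3) + 39313)/(-41760 - 28760) = (-198*(-4 + 3) + 39313)/(-41760 - 28760) = (-198*(-1) + 39313)/(-70520) = (198 + 39313)*(-1/70520) = 39511*(-1/70520) = -39511/70520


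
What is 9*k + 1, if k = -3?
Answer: -26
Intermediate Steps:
9*k + 1 = 9*(-3) + 1 = -27 + 1 = -26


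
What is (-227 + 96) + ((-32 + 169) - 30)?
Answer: -24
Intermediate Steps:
(-227 + 96) + ((-32 + 169) - 30) = -131 + (137 - 30) = -131 + 107 = -24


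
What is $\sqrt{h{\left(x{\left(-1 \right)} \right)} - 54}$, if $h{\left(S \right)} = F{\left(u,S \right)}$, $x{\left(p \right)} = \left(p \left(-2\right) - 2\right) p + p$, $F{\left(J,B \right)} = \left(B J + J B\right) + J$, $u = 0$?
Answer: $3 i \sqrt{6} \approx 7.3485 i$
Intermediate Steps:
$F{\left(J,B \right)} = J + 2 B J$ ($F{\left(J,B \right)} = \left(B J + B J\right) + J = 2 B J + J = J + 2 B J$)
$x{\left(p \right)} = p + p \left(-2 - 2 p\right)$ ($x{\left(p \right)} = \left(- 2 p - 2\right) p + p = \left(-2 - 2 p\right) p + p = p \left(-2 - 2 p\right) + p = p + p \left(-2 - 2 p\right)$)
$h{\left(S \right)} = 0$ ($h{\left(S \right)} = 0 \left(1 + 2 S\right) = 0$)
$\sqrt{h{\left(x{\left(-1 \right)} \right)} - 54} = \sqrt{0 - 54} = \sqrt{-54} = 3 i \sqrt{6}$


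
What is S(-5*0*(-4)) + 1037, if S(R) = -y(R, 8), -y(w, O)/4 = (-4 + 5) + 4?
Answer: 1057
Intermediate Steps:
y(w, O) = -20 (y(w, O) = -4*((-4 + 5) + 4) = -4*(1 + 4) = -4*5 = -20)
S(R) = 20 (S(R) = -1*(-20) = 20)
S(-5*0*(-4)) + 1037 = 20 + 1037 = 1057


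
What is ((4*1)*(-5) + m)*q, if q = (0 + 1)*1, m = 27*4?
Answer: 88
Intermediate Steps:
m = 108
q = 1 (q = 1*1 = 1)
((4*1)*(-5) + m)*q = ((4*1)*(-5) + 108)*1 = (4*(-5) + 108)*1 = (-20 + 108)*1 = 88*1 = 88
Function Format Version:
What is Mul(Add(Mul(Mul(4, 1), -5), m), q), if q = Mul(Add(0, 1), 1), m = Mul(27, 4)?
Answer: 88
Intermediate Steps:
m = 108
q = 1 (q = Mul(1, 1) = 1)
Mul(Add(Mul(Mul(4, 1), -5), m), q) = Mul(Add(Mul(Mul(4, 1), -5), 108), 1) = Mul(Add(Mul(4, -5), 108), 1) = Mul(Add(-20, 108), 1) = Mul(88, 1) = 88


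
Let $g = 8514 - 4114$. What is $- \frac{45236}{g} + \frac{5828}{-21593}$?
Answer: $- \frac{22782367}{2159300} \approx -10.551$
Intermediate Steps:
$g = 4400$ ($g = 8514 - 4114 = 4400$)
$- \frac{45236}{g} + \frac{5828}{-21593} = - \frac{45236}{4400} + \frac{5828}{-21593} = \left(-45236\right) \frac{1}{4400} + 5828 \left(- \frac{1}{21593}\right) = - \frac{11309}{1100} - \frac{5828}{21593} = - \frac{22782367}{2159300}$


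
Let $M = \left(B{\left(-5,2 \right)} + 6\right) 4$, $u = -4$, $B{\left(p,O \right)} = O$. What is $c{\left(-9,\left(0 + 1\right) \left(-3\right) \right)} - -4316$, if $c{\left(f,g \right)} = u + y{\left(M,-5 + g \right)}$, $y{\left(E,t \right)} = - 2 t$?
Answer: $4328$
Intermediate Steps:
$M = 32$ ($M = \left(2 + 6\right) 4 = 8 \cdot 4 = 32$)
$c{\left(f,g \right)} = 6 - 2 g$ ($c{\left(f,g \right)} = -4 - 2 \left(-5 + g\right) = -4 - \left(-10 + 2 g\right) = 6 - 2 g$)
$c{\left(-9,\left(0 + 1\right) \left(-3\right) \right)} - -4316 = \left(6 - 2 \left(0 + 1\right) \left(-3\right)\right) - -4316 = \left(6 - 2 \cdot 1 \left(-3\right)\right) + 4316 = \left(6 - -6\right) + 4316 = \left(6 + 6\right) + 4316 = 12 + 4316 = 4328$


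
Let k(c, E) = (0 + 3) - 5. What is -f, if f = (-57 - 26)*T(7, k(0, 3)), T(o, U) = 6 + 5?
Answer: 913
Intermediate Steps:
k(c, E) = -2 (k(c, E) = 3 - 5 = -2)
T(o, U) = 11
f = -913 (f = (-57 - 26)*11 = -83*11 = -913)
-f = -1*(-913) = 913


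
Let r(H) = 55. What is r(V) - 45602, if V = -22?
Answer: -45547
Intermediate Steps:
r(V) - 45602 = 55 - 45602 = -45547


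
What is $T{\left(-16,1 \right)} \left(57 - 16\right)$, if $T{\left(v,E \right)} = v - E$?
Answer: $-697$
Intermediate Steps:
$T{\left(-16,1 \right)} \left(57 - 16\right) = \left(-16 - 1\right) \left(57 - 16\right) = \left(-16 - 1\right) 41 = \left(-17\right) 41 = -697$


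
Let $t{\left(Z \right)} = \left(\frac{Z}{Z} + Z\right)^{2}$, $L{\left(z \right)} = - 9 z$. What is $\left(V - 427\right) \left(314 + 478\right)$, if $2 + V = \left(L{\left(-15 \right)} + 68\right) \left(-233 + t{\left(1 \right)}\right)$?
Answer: $-37157472$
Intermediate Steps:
$t{\left(Z \right)} = \left(1 + Z\right)^{2}$
$V = -46489$ ($V = -2 + \left(\left(-9\right) \left(-15\right) + 68\right) \left(-233 + \left(1 + 1\right)^{2}\right) = -2 + \left(135 + 68\right) \left(-233 + 2^{2}\right) = -2 + 203 \left(-233 + 4\right) = -2 + 203 \left(-229\right) = -2 - 46487 = -46489$)
$\left(V - 427\right) \left(314 + 478\right) = \left(-46489 - 427\right) \left(314 + 478\right) = \left(-46916\right) 792 = -37157472$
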